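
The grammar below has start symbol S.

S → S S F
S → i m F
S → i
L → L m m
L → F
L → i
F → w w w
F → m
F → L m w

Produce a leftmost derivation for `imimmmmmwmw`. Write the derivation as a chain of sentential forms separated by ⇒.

S ⇒ imF ⇒ imLmw ⇒ imFmw ⇒ imLmwmw ⇒ imLmmmwmw ⇒ imLmmmmmwmw ⇒ imimmmmmwmw

S ⇒ imF   [S → i m F]
imF ⇒ imLmw   [F → L m w]
imLmw ⇒ imFmw   [L → F]
imFmw ⇒ imLmwmw   [F → L m w]
imLmwmw ⇒ imLmmmwmw   [L → L m m]
imLmmmwmw ⇒ imLmmmmmwmw   [L → L m m]
imLmmmmmwmw ⇒ imimmmmmwmw   [L → i]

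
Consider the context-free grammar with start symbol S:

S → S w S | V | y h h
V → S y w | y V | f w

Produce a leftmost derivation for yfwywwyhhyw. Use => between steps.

S => V   [S → V]
V => yV   [V → y V]
yV => ySyw   [V → S y w]
ySyw => ySwSyw   [S → S w S]
ySwSyw => yVwSyw   [S → V]
yVwSyw => ySywwSyw   [V → S y w]
ySywwSyw => yVywwSyw   [S → V]
yVywwSyw => yfwywwSyw   [V → f w]
yfwywwSyw => yfwywwyhhyw   [S → y h h]

S=>V=>yV=>ySyw=>ySwSyw=>yVwSyw=>ySywwSyw=>yVywwSyw=>yfwywwSyw=>yfwywwyhhyw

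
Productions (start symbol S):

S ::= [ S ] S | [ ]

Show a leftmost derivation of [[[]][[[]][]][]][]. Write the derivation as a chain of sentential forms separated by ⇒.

S ⇒ [S]S   [S ::= [ S ] S]
[S]S ⇒ [[S]S]S   [S ::= [ S ] S]
[[S]S]S ⇒ [[[]]S]S   [S ::= [ ]]
[[[]]S]S ⇒ [[[]][S]S]S   [S ::= [ S ] S]
[[[]][S]S]S ⇒ [[[]][[S]S]S]S   [S ::= [ S ] S]
[[[]][[S]S]S]S ⇒ [[[]][[[]]S]S]S   [S ::= [ ]]
[[[]][[[]]S]S]S ⇒ [[[]][[[]][]]S]S   [S ::= [ ]]
[[[]][[[]][]]S]S ⇒ [[[]][[[]][]][]]S   [S ::= [ ]]
[[[]][[[]][]][]]S ⇒ [[[]][[[]][]][]][]   [S ::= [ ]]

S ⇒ [S]S ⇒ [[S]S]S ⇒ [[[]]S]S ⇒ [[[]][S]S]S ⇒ [[[]][[S]S]S]S ⇒ [[[]][[[]]S]S]S ⇒ [[[]][[[]][]]S]S ⇒ [[[]][[[]][]][]]S ⇒ [[[]][[[]][]][]][]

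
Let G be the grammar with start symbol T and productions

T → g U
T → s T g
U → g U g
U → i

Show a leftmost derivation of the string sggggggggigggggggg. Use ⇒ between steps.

T⇒sTg⇒sgUg⇒sggUgg⇒sgggUggg⇒sggggUgggg⇒sgggggUggggg⇒sggggggUgggggg⇒sgggggggUggggggg⇒sggggggggUgggggggg⇒sggggggggigggggggg

T ⇒ sTg   [T → s T g]
sTg ⇒ sgUg   [T → g U]
sgUg ⇒ sggUgg   [U → g U g]
sggUgg ⇒ sgggUggg   [U → g U g]
sgggUggg ⇒ sggggUgggg   [U → g U g]
sggggUgggg ⇒ sgggggUggggg   [U → g U g]
sgggggUggggg ⇒ sggggggUgggggg   [U → g U g]
sggggggUgggggg ⇒ sgggggggUggggggg   [U → g U g]
sgggggggUggggggg ⇒ sggggggggUgggggggg   [U → g U g]
sggggggggUgggggggg ⇒ sggggggggigggggggg   [U → i]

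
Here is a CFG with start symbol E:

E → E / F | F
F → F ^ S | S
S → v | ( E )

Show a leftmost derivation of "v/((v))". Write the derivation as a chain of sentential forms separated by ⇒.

E ⇒ E/F ⇒ F/F ⇒ S/F ⇒ v/F ⇒ v/S ⇒ v/(E) ⇒ v/(F) ⇒ v/(S) ⇒ v/((E)) ⇒ v/((F)) ⇒ v/((S)) ⇒ v/((v))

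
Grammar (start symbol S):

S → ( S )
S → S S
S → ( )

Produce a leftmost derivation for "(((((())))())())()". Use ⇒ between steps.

S⇒SS⇒(S)S⇒(SS)S⇒((S)S)S⇒((SS)S)S⇒(((S)S)S)S⇒((((S))S)S)S⇒(((((S)))S)S)S⇒(((((())))S)S)S⇒(((((())))())S)S⇒(((((())))())())S⇒(((((())))())())()

S ⇒ SS   [S → S S]
SS ⇒ (S)S   [S → ( S )]
(S)S ⇒ (SS)S   [S → S S]
(SS)S ⇒ ((S)S)S   [S → ( S )]
((S)S)S ⇒ ((SS)S)S   [S → S S]
((SS)S)S ⇒ (((S)S)S)S   [S → ( S )]
(((S)S)S)S ⇒ ((((S))S)S)S   [S → ( S )]
((((S))S)S)S ⇒ (((((S)))S)S)S   [S → ( S )]
(((((S)))S)S)S ⇒ (((((())))S)S)S   [S → ( )]
(((((())))S)S)S ⇒ (((((())))())S)S   [S → ( )]
(((((())))())S)S ⇒ (((((())))())())S   [S → ( )]
(((((())))())())S ⇒ (((((())))())())()   [S → ( )]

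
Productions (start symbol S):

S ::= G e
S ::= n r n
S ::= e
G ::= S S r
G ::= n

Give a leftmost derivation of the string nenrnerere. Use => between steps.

S => Ge   [S ::= G e]
Ge => SSre   [G ::= S S r]
SSre => GeSre   [S ::= G e]
GeSre => neSre   [G ::= n]
neSre => neGere   [S ::= G e]
neGere => neSSrere   [G ::= S S r]
neSSrere => nenrnSrere   [S ::= n r n]
nenrnSrere => nenrnerere   [S ::= e]

S=>Ge=>SSre=>GeSre=>neSre=>neGere=>neSSrere=>nenrnSrere=>nenrnerere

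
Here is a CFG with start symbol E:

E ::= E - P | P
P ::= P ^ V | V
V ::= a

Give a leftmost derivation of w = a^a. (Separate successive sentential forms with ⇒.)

E ⇒ P   [E ::= P]
P ⇒ P^V   [P ::= P ^ V]
P^V ⇒ V^V   [P ::= V]
V^V ⇒ a^V   [V ::= a]
a^V ⇒ a^a   [V ::= a]

E ⇒ P ⇒ P^V ⇒ V^V ⇒ a^V ⇒ a^a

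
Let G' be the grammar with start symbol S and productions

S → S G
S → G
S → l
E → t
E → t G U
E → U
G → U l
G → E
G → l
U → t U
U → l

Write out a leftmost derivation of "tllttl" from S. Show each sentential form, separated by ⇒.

S⇒G⇒E⇒tGU⇒tUlU⇒tllU⇒tlltU⇒tllttU⇒tllttl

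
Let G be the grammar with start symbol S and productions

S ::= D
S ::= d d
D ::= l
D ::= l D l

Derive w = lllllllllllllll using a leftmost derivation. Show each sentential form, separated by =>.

S => D => lDl => llDll => lllDlll => llllDllll => lllllDlllll => llllllDllllll => lllllllDlllllll => lllllllllllllll

S => D   [S ::= D]
D => lDl   [D ::= l D l]
lDl => llDll   [D ::= l D l]
llDll => lllDlll   [D ::= l D l]
lllDlll => llllDllll   [D ::= l D l]
llllDllll => lllllDlllll   [D ::= l D l]
lllllDlllll => llllllDllllll   [D ::= l D l]
llllllDllllll => lllllllDlllllll   [D ::= l D l]
lllllllDlllllll => lllllllllllllll   [D ::= l]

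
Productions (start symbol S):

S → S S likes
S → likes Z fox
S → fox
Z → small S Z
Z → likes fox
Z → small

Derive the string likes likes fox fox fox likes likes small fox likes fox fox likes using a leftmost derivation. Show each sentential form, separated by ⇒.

S ⇒ S S likes ⇒ S S likes S likes ⇒ likes Z fox S likes S likes ⇒ likes likes fox fox S likes S likes ⇒ likes likes fox fox fox likes S likes ⇒ likes likes fox fox fox likes likes Z fox likes ⇒ likes likes fox fox fox likes likes small S Z fox likes ⇒ likes likes fox fox fox likes likes small fox Z fox likes ⇒ likes likes fox fox fox likes likes small fox likes fox fox likes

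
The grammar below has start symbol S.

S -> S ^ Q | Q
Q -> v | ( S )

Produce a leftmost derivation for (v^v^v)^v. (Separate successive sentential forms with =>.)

S => S^Q => Q^Q => (S)^Q => (S^Q)^Q => (S^Q^Q)^Q => (Q^Q^Q)^Q => (v^Q^Q)^Q => (v^v^Q)^Q => (v^v^v)^Q => (v^v^v)^v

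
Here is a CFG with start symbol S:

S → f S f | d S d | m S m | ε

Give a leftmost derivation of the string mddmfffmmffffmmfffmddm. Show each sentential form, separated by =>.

S => mSm   [S → m S m]
mSm => mdSdm   [S → d S d]
mdSdm => mddSddm   [S → d S d]
mddSddm => mddmSmddm   [S → m S m]
mddmSmddm => mddmfSfmddm   [S → f S f]
mddmfSfmddm => mddmffSffmddm   [S → f S f]
mddmffSffmddm => mddmfffSfffmddm   [S → f S f]
mddmfffSfffmddm => mddmfffmSmfffmddm   [S → m S m]
mddmfffmSmfffmddm => mddmfffmmSmmfffmddm   [S → m S m]
mddmfffmmSmmfffmddm => mddmfffmmfSfmmfffmddm   [S → f S f]
mddmfffmmfSfmmfffmddm => mddmfffmmffSffmmfffmddm   [S → f S f]
mddmfffmmffSffmmfffmddm => mddmfffmmffffmmfffmddm   [S → ε]

S => mSm => mdSdm => mddSddm => mddmSmddm => mddmfSfmddm => mddmffSffmddm => mddmfffSfffmddm => mddmfffmSmfffmddm => mddmfffmmSmmfffmddm => mddmfffmmfSfmmfffmddm => mddmfffmmffSffmmfffmddm => mddmfffmmffffmmfffmddm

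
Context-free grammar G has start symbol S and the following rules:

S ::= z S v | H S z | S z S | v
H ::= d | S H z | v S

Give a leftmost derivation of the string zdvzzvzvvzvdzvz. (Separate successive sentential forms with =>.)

S => SzS => zSvzS => zSzSvzS => zSzSzSvzS => zHSzzSzSvzS => zdSzzSzSvzS => zdvzzSzSvzS => zdvzzvzSvzS => zdvzzvzvvzS => zdvzzvzvvzHSz => zdvzzvzvvzSHzSz => zdvzzvzvvzvHzSz => zdvzzvzvvzvdzSz => zdvzzvzvvzvdzvz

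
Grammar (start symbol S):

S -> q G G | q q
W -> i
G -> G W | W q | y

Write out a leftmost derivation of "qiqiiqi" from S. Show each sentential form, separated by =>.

S=>qGG=>qGWG=>qWqWG=>qiqWG=>qiqiG=>qiqiGW=>qiqiWqW=>qiqiiqW=>qiqiiqi

S => qGG   [S -> q G G]
qGG => qGWG   [G -> G W]
qGWG => qWqWG   [G -> W q]
qWqWG => qiqWG   [W -> i]
qiqWG => qiqiG   [W -> i]
qiqiG => qiqiGW   [G -> G W]
qiqiGW => qiqiWqW   [G -> W q]
qiqiWqW => qiqiiqW   [W -> i]
qiqiiqW => qiqiiqi   [W -> i]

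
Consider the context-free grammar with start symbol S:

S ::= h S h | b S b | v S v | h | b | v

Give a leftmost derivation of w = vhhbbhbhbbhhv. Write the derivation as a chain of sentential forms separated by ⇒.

S ⇒ vSv   [S ::= v S v]
vSv ⇒ vhShv   [S ::= h S h]
vhShv ⇒ vhhShhv   [S ::= h S h]
vhhShhv ⇒ vhhbSbhhv   [S ::= b S b]
vhhbSbhhv ⇒ vhhbbSbbhhv   [S ::= b S b]
vhhbbSbbhhv ⇒ vhhbbhShbbhhv   [S ::= h S h]
vhhbbhShbbhhv ⇒ vhhbbhbhbbhhv   [S ::= b]

S⇒vSv⇒vhShv⇒vhhShhv⇒vhhbSbhhv⇒vhhbbSbbhhv⇒vhhbbhShbbhhv⇒vhhbbhbhbbhhv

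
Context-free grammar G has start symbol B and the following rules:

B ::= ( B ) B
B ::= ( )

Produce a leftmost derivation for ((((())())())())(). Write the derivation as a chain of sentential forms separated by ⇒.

B ⇒ (B)B ⇒ ((B)B)B ⇒ (((B)B)B)B ⇒ ((((B)B)B)B)B ⇒ ((((())B)B)B)B ⇒ ((((())())B)B)B ⇒ ((((())())())B)B ⇒ ((((())())())())B ⇒ ((((())())())())()

B ⇒ (B)B   [B ::= ( B ) B]
(B)B ⇒ ((B)B)B   [B ::= ( B ) B]
((B)B)B ⇒ (((B)B)B)B   [B ::= ( B ) B]
(((B)B)B)B ⇒ ((((B)B)B)B)B   [B ::= ( B ) B]
((((B)B)B)B)B ⇒ ((((())B)B)B)B   [B ::= ( )]
((((())B)B)B)B ⇒ ((((())())B)B)B   [B ::= ( )]
((((())())B)B)B ⇒ ((((())())())B)B   [B ::= ( )]
((((())())())B)B ⇒ ((((())())())())B   [B ::= ( )]
((((())())())())B ⇒ ((((())())())())()   [B ::= ( )]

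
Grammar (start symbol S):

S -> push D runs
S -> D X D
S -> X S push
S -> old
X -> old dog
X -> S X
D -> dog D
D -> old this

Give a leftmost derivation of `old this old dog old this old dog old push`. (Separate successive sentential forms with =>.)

S => X S push => S X S push => D X D X S push => old this X D X S push => old this old dog D X S push => old this old dog old this X S push => old this old dog old this old dog S push => old this old dog old this old dog old push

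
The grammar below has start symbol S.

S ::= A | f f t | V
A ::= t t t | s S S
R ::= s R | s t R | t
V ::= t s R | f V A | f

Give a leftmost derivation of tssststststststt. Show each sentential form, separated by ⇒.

S⇒V⇒tsR⇒tssR⇒tssstR⇒tssststR⇒tssstststR⇒tssststststR⇒tssstststststR⇒tssststststststR⇒tssststststststt

S ⇒ V   [S ::= V]
V ⇒ tsR   [V ::= t s R]
tsR ⇒ tssR   [R ::= s R]
tssR ⇒ tssstR   [R ::= s t R]
tssstR ⇒ tssststR   [R ::= s t R]
tssststR ⇒ tssstststR   [R ::= s t R]
tssstststR ⇒ tssststststR   [R ::= s t R]
tssststststR ⇒ tssstststststR   [R ::= s t R]
tssstststststR ⇒ tssststststststR   [R ::= s t R]
tssststststststR ⇒ tssststststststt   [R ::= t]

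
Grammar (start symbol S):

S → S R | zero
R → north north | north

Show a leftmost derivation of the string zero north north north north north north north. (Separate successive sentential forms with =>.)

S => S R => S R R => S R R R => S R R R R => zero R R R R => zero north R R R => zero north north north R R => zero north north north north north R => zero north north north north north north north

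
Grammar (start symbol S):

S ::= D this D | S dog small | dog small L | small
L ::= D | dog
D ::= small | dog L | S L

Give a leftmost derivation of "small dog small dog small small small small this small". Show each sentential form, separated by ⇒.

S ⇒ D this D ⇒ S L this D ⇒ S dog small L this D ⇒ S dog small dog small L this D ⇒ small dog small dog small L this D ⇒ small dog small dog small D this D ⇒ small dog small dog small S L this D ⇒ small dog small dog small small L this D ⇒ small dog small dog small small D this D ⇒ small dog small dog small small S L this D ⇒ small dog small dog small small small L this D ⇒ small dog small dog small small small D this D ⇒ small dog small dog small small small small this D ⇒ small dog small dog small small small small this small

S ⇒ D this D   [S ::= D this D]
D this D ⇒ S L this D   [D ::= S L]
S L this D ⇒ S dog small L this D   [S ::= S dog small]
S dog small L this D ⇒ S dog small dog small L this D   [S ::= S dog small]
S dog small dog small L this D ⇒ small dog small dog small L this D   [S ::= small]
small dog small dog small L this D ⇒ small dog small dog small D this D   [L ::= D]
small dog small dog small D this D ⇒ small dog small dog small S L this D   [D ::= S L]
small dog small dog small S L this D ⇒ small dog small dog small small L this D   [S ::= small]
small dog small dog small small L this D ⇒ small dog small dog small small D this D   [L ::= D]
small dog small dog small small D this D ⇒ small dog small dog small small S L this D   [D ::= S L]
small dog small dog small small S L this D ⇒ small dog small dog small small small L this D   [S ::= small]
small dog small dog small small small L this D ⇒ small dog small dog small small small D this D   [L ::= D]
small dog small dog small small small D this D ⇒ small dog small dog small small small small this D   [D ::= small]
small dog small dog small small small small this D ⇒ small dog small dog small small small small this small   [D ::= small]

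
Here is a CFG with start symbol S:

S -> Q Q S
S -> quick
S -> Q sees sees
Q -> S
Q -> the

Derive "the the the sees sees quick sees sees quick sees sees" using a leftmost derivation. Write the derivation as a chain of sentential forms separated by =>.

S => Q Q S => the Q S => the the S => the the Q Q S => the the S Q S => the the Q sees sees Q S => the the the sees sees Q S => the the the sees sees S S => the the the sees sees Q sees sees S => the the the sees sees S sees sees S => the the the sees sees quick sees sees S => the the the sees sees quick sees sees Q sees sees => the the the sees sees quick sees sees S sees sees => the the the sees sees quick sees sees quick sees sees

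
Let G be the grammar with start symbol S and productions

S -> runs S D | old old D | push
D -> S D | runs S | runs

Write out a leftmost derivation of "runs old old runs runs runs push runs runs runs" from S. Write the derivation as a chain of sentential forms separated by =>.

S => runs S D => runs old old D D => runs old old runs D => runs old old runs S D => runs old old runs runs S D D => runs old old runs runs runs S D D D => runs old old runs runs runs push D D D => runs old old runs runs runs push runs D D => runs old old runs runs runs push runs runs D => runs old old runs runs runs push runs runs runs

S => runs S D   [S -> runs S D]
runs S D => runs old old D D   [S -> old old D]
runs old old D D => runs old old runs D   [D -> runs]
runs old old runs D => runs old old runs S D   [D -> S D]
runs old old runs S D => runs old old runs runs S D D   [S -> runs S D]
runs old old runs runs S D D => runs old old runs runs runs S D D D   [S -> runs S D]
runs old old runs runs runs S D D D => runs old old runs runs runs push D D D   [S -> push]
runs old old runs runs runs push D D D => runs old old runs runs runs push runs D D   [D -> runs]
runs old old runs runs runs push runs D D => runs old old runs runs runs push runs runs D   [D -> runs]
runs old old runs runs runs push runs runs D => runs old old runs runs runs push runs runs runs   [D -> runs]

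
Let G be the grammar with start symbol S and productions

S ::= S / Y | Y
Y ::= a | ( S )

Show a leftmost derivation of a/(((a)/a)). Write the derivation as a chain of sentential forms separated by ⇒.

S ⇒ S/Y   [S ::= S / Y]
S/Y ⇒ Y/Y   [S ::= Y]
Y/Y ⇒ a/Y   [Y ::= a]
a/Y ⇒ a/(S)   [Y ::= ( S )]
a/(S) ⇒ a/(Y)   [S ::= Y]
a/(Y) ⇒ a/((S))   [Y ::= ( S )]
a/((S)) ⇒ a/((S/Y))   [S ::= S / Y]
a/((S/Y)) ⇒ a/((Y/Y))   [S ::= Y]
a/((Y/Y)) ⇒ a/(((S)/Y))   [Y ::= ( S )]
a/(((S)/Y)) ⇒ a/(((Y)/Y))   [S ::= Y]
a/(((Y)/Y)) ⇒ a/(((a)/Y))   [Y ::= a]
a/(((a)/Y)) ⇒ a/(((a)/a))   [Y ::= a]

S ⇒ S/Y ⇒ Y/Y ⇒ a/Y ⇒ a/(S) ⇒ a/(Y) ⇒ a/((S)) ⇒ a/((S/Y)) ⇒ a/((Y/Y)) ⇒ a/(((S)/Y)) ⇒ a/(((Y)/Y)) ⇒ a/(((a)/Y)) ⇒ a/(((a)/a))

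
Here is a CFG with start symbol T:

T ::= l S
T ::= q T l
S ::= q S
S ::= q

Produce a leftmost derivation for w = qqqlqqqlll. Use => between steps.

T => qTl => qqTll => qqqTlll => qqqlSlll => qqqlqSlll => qqqlqqSlll => qqqlqqqlll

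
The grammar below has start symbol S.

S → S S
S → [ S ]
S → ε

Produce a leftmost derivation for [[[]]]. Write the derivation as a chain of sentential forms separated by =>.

S => SS   [S → S S]
SS => [S]S   [S → [ S ]]
[S]S => [SS]S   [S → S S]
[SS]S => [SSS]S   [S → S S]
[SSS]S => [[S]SS]S   [S → [ S ]]
[[S]SS]S => [[[S]]SS]S   [S → [ S ]]
[[[S]]SS]S => [[[]]SS]S   [S → ε]
[[[]]SS]S => [[[]]S]S   [S → ε]
[[[]]S]S => [[[]]]S   [S → ε]
[[[]]]S => [[[]]]   [S → ε]

S => SS => [S]S => [SS]S => [SSS]S => [[S]SS]S => [[[S]]SS]S => [[[]]SS]S => [[[]]S]S => [[[]]]S => [[[]]]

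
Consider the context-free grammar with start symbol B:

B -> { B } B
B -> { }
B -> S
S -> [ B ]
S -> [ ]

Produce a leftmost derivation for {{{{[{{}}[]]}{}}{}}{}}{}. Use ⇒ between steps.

B ⇒ {B}B ⇒ {{B}B}B ⇒ {{{B}B}B}B ⇒ {{{{B}B}B}B}B ⇒ {{{{S}B}B}B}B ⇒ {{{{[B]}B}B}B}B ⇒ {{{{[{B}B]}B}B}B}B ⇒ {{{{[{{}}B]}B}B}B}B ⇒ {{{{[{{}}S]}B}B}B}B ⇒ {{{{[{{}}[]]}B}B}B}B ⇒ {{{{[{{}}[]]}{}}B}B}B ⇒ {{{{[{{}}[]]}{}}{}}B}B ⇒ {{{{[{{}}[]]}{}}{}}{}}B ⇒ {{{{[{{}}[]]}{}}{}}{}}{}

B ⇒ {B}B   [B -> { B } B]
{B}B ⇒ {{B}B}B   [B -> { B } B]
{{B}B}B ⇒ {{{B}B}B}B   [B -> { B } B]
{{{B}B}B}B ⇒ {{{{B}B}B}B}B   [B -> { B } B]
{{{{B}B}B}B}B ⇒ {{{{S}B}B}B}B   [B -> S]
{{{{S}B}B}B}B ⇒ {{{{[B]}B}B}B}B   [S -> [ B ]]
{{{{[B]}B}B}B}B ⇒ {{{{[{B}B]}B}B}B}B   [B -> { B } B]
{{{{[{B}B]}B}B}B}B ⇒ {{{{[{{}}B]}B}B}B}B   [B -> { }]
{{{{[{{}}B]}B}B}B}B ⇒ {{{{[{{}}S]}B}B}B}B   [B -> S]
{{{{[{{}}S]}B}B}B}B ⇒ {{{{[{{}}[]]}B}B}B}B   [S -> [ ]]
{{{{[{{}}[]]}B}B}B}B ⇒ {{{{[{{}}[]]}{}}B}B}B   [B -> { }]
{{{{[{{}}[]]}{}}B}B}B ⇒ {{{{[{{}}[]]}{}}{}}B}B   [B -> { }]
{{{{[{{}}[]]}{}}{}}B}B ⇒ {{{{[{{}}[]]}{}}{}}{}}B   [B -> { }]
{{{{[{{}}[]]}{}}{}}{}}B ⇒ {{{{[{{}}[]]}{}}{}}{}}{}   [B -> { }]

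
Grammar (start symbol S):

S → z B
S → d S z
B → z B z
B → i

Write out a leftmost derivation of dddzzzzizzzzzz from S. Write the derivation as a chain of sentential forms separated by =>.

S => dSz   [S → d S z]
dSz => ddSzz   [S → d S z]
ddSzz => dddSzzz   [S → d S z]
dddSzzz => dddzBzzz   [S → z B]
dddzBzzz => dddzzBzzzz   [B → z B z]
dddzzBzzzz => dddzzzBzzzzz   [B → z B z]
dddzzzBzzzzz => dddzzzzBzzzzzz   [B → z B z]
dddzzzzBzzzzzz => dddzzzzizzzzzz   [B → i]

S=>dSz=>ddSzz=>dddSzzz=>dddzBzzz=>dddzzBzzzz=>dddzzzBzzzzz=>dddzzzzBzzzzzz=>dddzzzzizzzzzz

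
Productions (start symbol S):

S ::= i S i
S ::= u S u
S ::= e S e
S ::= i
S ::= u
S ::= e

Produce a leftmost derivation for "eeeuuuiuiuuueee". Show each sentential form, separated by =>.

S => eSe => eeSee => eeeSeee => eeeuSueee => eeeuuSuueee => eeeuuuSuuueee => eeeuuuiSiuuueee => eeeuuuiuiuuueee

S => eSe   [S ::= e S e]
eSe => eeSee   [S ::= e S e]
eeSee => eeeSeee   [S ::= e S e]
eeeSeee => eeeuSueee   [S ::= u S u]
eeeuSueee => eeeuuSuueee   [S ::= u S u]
eeeuuSuueee => eeeuuuSuuueee   [S ::= u S u]
eeeuuuSuuueee => eeeuuuiSiuuueee   [S ::= i S i]
eeeuuuiSiuuueee => eeeuuuiuiuuueee   [S ::= u]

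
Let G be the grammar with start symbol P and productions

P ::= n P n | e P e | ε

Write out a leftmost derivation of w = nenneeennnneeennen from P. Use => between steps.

P => nPn   [P ::= n P n]
nPn => nePen   [P ::= e P e]
nePen => nenPnen   [P ::= n P n]
nenPnen => nennPnnen   [P ::= n P n]
nennPnnen => nennePennen   [P ::= e P e]
nennePennen => nenneePeennen   [P ::= e P e]
nenneePeennen => nenneeePeeennen   [P ::= e P e]
nenneeePeeennen => nenneeenPneeennen   [P ::= n P n]
nenneeenPneeennen => nenneeennPnneeennen   [P ::= n P n]
nenneeennPnneeennen => nenneeennnneeennen   [P ::= ε]

P => nPn => nePen => nenPnen => nennPnnen => nennePennen => nenneePeennen => nenneeePeeennen => nenneeenPneeennen => nenneeennPnneeennen => nenneeennnneeennen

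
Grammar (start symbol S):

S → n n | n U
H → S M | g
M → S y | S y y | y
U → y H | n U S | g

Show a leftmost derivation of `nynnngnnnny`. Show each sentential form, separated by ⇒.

S ⇒ nU   [S → n U]
nU ⇒ nyH   [U → y H]
nyH ⇒ nySM   [H → S M]
nySM ⇒ nynUM   [S → n U]
nynUM ⇒ nynnUSM   [U → n U S]
nynnUSM ⇒ nynnnUSSM   [U → n U S]
nynnnUSSM ⇒ nynnngSSM   [U → g]
nynnngSSM ⇒ nynnngnnSM   [S → n n]
nynnngnnSM ⇒ nynnngnnnnM   [S → n n]
nynnngnnnnM ⇒ nynnngnnnny   [M → y]

S ⇒ nU ⇒ nyH ⇒ nySM ⇒ nynUM ⇒ nynnUSM ⇒ nynnnUSSM ⇒ nynnngSSM ⇒ nynnngnnSM ⇒ nynnngnnnnM ⇒ nynnngnnnny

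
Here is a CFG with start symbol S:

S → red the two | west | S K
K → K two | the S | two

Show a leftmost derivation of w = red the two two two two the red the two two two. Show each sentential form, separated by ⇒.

S ⇒ S K   [S → S K]
S K ⇒ S K K   [S → S K]
S K K ⇒ red the two K K   [S → red the two]
red the two K K ⇒ red the two K two K   [K → K two]
red the two K two K ⇒ red the two K two two K   [K → K two]
red the two K two two K ⇒ red the two two two two K   [K → two]
red the two two two two K ⇒ red the two two two two K two   [K → K two]
red the two two two two K two ⇒ red the two two two two K two two   [K → K two]
red the two two two two K two two ⇒ red the two two two two the S two two   [K → the S]
red the two two two two the S two two ⇒ red the two two two two the red the two two two   [S → red the two]

S ⇒ S K ⇒ S K K ⇒ red the two K K ⇒ red the two K two K ⇒ red the two K two two K ⇒ red the two two two two K ⇒ red the two two two two K two ⇒ red the two two two two K two two ⇒ red the two two two two the S two two ⇒ red the two two two two the red the two two two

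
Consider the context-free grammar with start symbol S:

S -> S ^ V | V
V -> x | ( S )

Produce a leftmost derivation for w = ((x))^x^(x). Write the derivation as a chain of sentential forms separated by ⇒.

S ⇒ S^V ⇒ S^V^V ⇒ V^V^V ⇒ (S)^V^V ⇒ (V)^V^V ⇒ ((S))^V^V ⇒ ((V))^V^V ⇒ ((x))^V^V ⇒ ((x))^x^V ⇒ ((x))^x^(S) ⇒ ((x))^x^(V) ⇒ ((x))^x^(x)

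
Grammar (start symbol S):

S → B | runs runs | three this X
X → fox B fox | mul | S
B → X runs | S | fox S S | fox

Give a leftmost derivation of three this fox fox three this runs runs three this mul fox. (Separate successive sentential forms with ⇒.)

S ⇒ three this X   [S → three this X]
three this X ⇒ three this fox B fox   [X → fox B fox]
three this fox B fox ⇒ three this fox fox S S fox   [B → fox S S]
three this fox fox S S fox ⇒ three this fox fox three this X S fox   [S → three this X]
three this fox fox three this X S fox ⇒ three this fox fox three this S S fox   [X → S]
three this fox fox three this S S fox ⇒ three this fox fox three this runs runs S fox   [S → runs runs]
three this fox fox three this runs runs S fox ⇒ three this fox fox three this runs runs three this X fox   [S → three this X]
three this fox fox three this runs runs three this X fox ⇒ three this fox fox three this runs runs three this mul fox   [X → mul]

S ⇒ three this X ⇒ three this fox B fox ⇒ three this fox fox S S fox ⇒ three this fox fox three this X S fox ⇒ three this fox fox three this S S fox ⇒ three this fox fox three this runs runs S fox ⇒ three this fox fox three this runs runs three this X fox ⇒ three this fox fox three this runs runs three this mul fox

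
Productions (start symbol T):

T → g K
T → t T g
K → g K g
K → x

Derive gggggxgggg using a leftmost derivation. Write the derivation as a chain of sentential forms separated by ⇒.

T ⇒ gK ⇒ ggKg ⇒ gggKgg ⇒ ggggKggg ⇒ gggggKgggg ⇒ gggggxgggg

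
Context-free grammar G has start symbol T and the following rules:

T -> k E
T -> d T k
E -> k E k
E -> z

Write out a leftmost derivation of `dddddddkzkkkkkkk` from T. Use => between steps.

T => dTk => ddTkk => dddTkkk => ddddTkkkk => dddddTkkkkk => ddddddTkkkkkk => dddddddTkkkkkkk => dddddddkEkkkkkkk => dddddddkzkkkkkkk

T => dTk   [T -> d T k]
dTk => ddTkk   [T -> d T k]
ddTkk => dddTkkk   [T -> d T k]
dddTkkk => ddddTkkkk   [T -> d T k]
ddddTkkkk => dddddTkkkkk   [T -> d T k]
dddddTkkkkk => ddddddTkkkkkk   [T -> d T k]
ddddddTkkkkkk => dddddddTkkkkkkk   [T -> d T k]
dddddddTkkkkkkk => dddddddkEkkkkkkk   [T -> k E]
dddddddkEkkkkkkk => dddddddkzkkkkkkk   [E -> z]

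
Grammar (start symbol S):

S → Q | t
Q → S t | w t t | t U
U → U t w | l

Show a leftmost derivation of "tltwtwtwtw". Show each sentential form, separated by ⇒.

S ⇒ Q   [S → Q]
Q ⇒ tU   [Q → t U]
tU ⇒ tUtw   [U → U t w]
tUtw ⇒ tUtwtw   [U → U t w]
tUtwtw ⇒ tUtwtwtw   [U → U t w]
tUtwtwtw ⇒ tUtwtwtwtw   [U → U t w]
tUtwtwtwtw ⇒ tltwtwtwtw   [U → l]

S ⇒ Q ⇒ tU ⇒ tUtw ⇒ tUtwtw ⇒ tUtwtwtw ⇒ tUtwtwtwtw ⇒ tltwtwtwtw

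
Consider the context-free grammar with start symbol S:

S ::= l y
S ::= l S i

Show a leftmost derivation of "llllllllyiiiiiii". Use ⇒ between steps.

S ⇒ lSi ⇒ llSii ⇒ lllSiii ⇒ llllSiiii ⇒ lllllSiiiii ⇒ llllllSiiiiii ⇒ lllllllSiiiiiii ⇒ llllllllyiiiiiii

S ⇒ lSi   [S ::= l S i]
lSi ⇒ llSii   [S ::= l S i]
llSii ⇒ lllSiii   [S ::= l S i]
lllSiii ⇒ llllSiiii   [S ::= l S i]
llllSiiii ⇒ lllllSiiiii   [S ::= l S i]
lllllSiiiii ⇒ llllllSiiiiii   [S ::= l S i]
llllllSiiiiii ⇒ lllllllSiiiiiii   [S ::= l S i]
lllllllSiiiiiii ⇒ llllllllyiiiiiii   [S ::= l y]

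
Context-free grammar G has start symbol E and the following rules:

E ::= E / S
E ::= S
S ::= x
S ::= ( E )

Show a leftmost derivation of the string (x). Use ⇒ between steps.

E ⇒ S ⇒ (E) ⇒ (S) ⇒ (x)

E ⇒ S   [E ::= S]
S ⇒ (E)   [S ::= ( E )]
(E) ⇒ (S)   [E ::= S]
(S) ⇒ (x)   [S ::= x]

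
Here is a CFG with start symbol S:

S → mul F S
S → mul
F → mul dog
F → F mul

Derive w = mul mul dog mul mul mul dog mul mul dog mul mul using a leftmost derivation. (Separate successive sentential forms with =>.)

S => mul F S => mul F mul S => mul mul dog mul S => mul mul dog mul mul F S => mul mul dog mul mul mul dog S => mul mul dog mul mul mul dog mul F S => mul mul dog mul mul mul dog mul F mul S => mul mul dog mul mul mul dog mul mul dog mul S => mul mul dog mul mul mul dog mul mul dog mul mul

S => mul F S   [S → mul F S]
mul F S => mul F mul S   [F → F mul]
mul F mul S => mul mul dog mul S   [F → mul dog]
mul mul dog mul S => mul mul dog mul mul F S   [S → mul F S]
mul mul dog mul mul F S => mul mul dog mul mul mul dog S   [F → mul dog]
mul mul dog mul mul mul dog S => mul mul dog mul mul mul dog mul F S   [S → mul F S]
mul mul dog mul mul mul dog mul F S => mul mul dog mul mul mul dog mul F mul S   [F → F mul]
mul mul dog mul mul mul dog mul F mul S => mul mul dog mul mul mul dog mul mul dog mul S   [F → mul dog]
mul mul dog mul mul mul dog mul mul dog mul S => mul mul dog mul mul mul dog mul mul dog mul mul   [S → mul]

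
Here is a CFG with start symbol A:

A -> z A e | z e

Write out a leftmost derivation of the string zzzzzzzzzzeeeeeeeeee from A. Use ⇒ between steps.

A ⇒ zAe ⇒ zzAee ⇒ zzzAeee ⇒ zzzzAeeee ⇒ zzzzzAeeeee ⇒ zzzzzzAeeeeee ⇒ zzzzzzzAeeeeeee ⇒ zzzzzzzzAeeeeeeee ⇒ zzzzzzzzzAeeeeeeeee ⇒ zzzzzzzzzzeeeeeeeeee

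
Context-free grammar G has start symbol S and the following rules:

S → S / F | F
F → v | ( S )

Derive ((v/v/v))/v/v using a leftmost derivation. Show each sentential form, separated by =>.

S => S/F   [S → S / F]
S/F => S/F/F   [S → S / F]
S/F/F => F/F/F   [S → F]
F/F/F => (S)/F/F   [F → ( S )]
(S)/F/F => (F)/F/F   [S → F]
(F)/F/F => ((S))/F/F   [F → ( S )]
((S))/F/F => ((S/F))/F/F   [S → S / F]
((S/F))/F/F => ((S/F/F))/F/F   [S → S / F]
((S/F/F))/F/F => ((F/F/F))/F/F   [S → F]
((F/F/F))/F/F => ((v/F/F))/F/F   [F → v]
((v/F/F))/F/F => ((v/v/F))/F/F   [F → v]
((v/v/F))/F/F => ((v/v/v))/F/F   [F → v]
((v/v/v))/F/F => ((v/v/v))/v/F   [F → v]
((v/v/v))/v/F => ((v/v/v))/v/v   [F → v]

S => S/F => S/F/F => F/F/F => (S)/F/F => (F)/F/F => ((S))/F/F => ((S/F))/F/F => ((S/F/F))/F/F => ((F/F/F))/F/F => ((v/F/F))/F/F => ((v/v/F))/F/F => ((v/v/v))/F/F => ((v/v/v))/v/F => ((v/v/v))/v/v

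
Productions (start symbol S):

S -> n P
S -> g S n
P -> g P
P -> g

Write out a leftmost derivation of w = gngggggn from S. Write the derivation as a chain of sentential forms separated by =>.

S=>gSn=>gnPn=>gngPn=>gnggPn=>gngggPn=>gnggggPn=>gngggggn

S => gSn   [S -> g S n]
gSn => gnPn   [S -> n P]
gnPn => gngPn   [P -> g P]
gngPn => gnggPn   [P -> g P]
gnggPn => gngggPn   [P -> g P]
gngggPn => gnggggPn   [P -> g P]
gnggggPn => gngggggn   [P -> g]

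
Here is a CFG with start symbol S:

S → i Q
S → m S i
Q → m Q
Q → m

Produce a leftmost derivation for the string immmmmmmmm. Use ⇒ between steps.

S ⇒ iQ ⇒ imQ ⇒ immQ ⇒ immmQ ⇒ immmmQ ⇒ immmmmQ ⇒ immmmmmQ ⇒ immmmmmmQ ⇒ immmmmmmmQ ⇒ immmmmmmmm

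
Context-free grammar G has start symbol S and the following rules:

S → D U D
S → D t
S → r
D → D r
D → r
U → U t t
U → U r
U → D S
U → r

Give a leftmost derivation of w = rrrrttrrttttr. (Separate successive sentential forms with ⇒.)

S ⇒ DUD ⇒ rUD ⇒ rUttD ⇒ rUttttD ⇒ rUrttttD ⇒ rUrrttttD ⇒ rUttrrttttD ⇒ rDSttrrttttD ⇒ rDrSttrrttttD ⇒ rrrSttrrttttD ⇒ rrrrttrrttttD ⇒ rrrrttrrttttr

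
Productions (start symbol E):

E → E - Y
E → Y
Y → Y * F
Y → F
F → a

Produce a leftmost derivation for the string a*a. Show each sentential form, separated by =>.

E=>Y=>Y*F=>F*F=>a*F=>a*a

E => Y   [E → Y]
Y => Y*F   [Y → Y * F]
Y*F => F*F   [Y → F]
F*F => a*F   [F → a]
a*F => a*a   [F → a]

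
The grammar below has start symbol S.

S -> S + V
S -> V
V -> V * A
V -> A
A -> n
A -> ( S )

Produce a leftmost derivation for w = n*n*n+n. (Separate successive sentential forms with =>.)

S => S+V => V+V => V*A+V => V*A*A+V => A*A*A+V => n*A*A+V => n*n*A+V => n*n*n+V => n*n*n+A => n*n*n+n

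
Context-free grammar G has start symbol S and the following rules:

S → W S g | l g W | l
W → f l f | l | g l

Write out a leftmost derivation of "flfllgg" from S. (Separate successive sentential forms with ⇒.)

S ⇒ WSg ⇒ flfSg ⇒ flfWSgg ⇒ flflSgg ⇒ flfllgg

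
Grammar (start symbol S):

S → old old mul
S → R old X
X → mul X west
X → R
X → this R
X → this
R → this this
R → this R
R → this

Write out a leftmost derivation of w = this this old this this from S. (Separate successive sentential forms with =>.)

S => R old X => this this old X => this this old R => this this old this R => this this old this this

S => R old X   [S → R old X]
R old X => this this old X   [R → this this]
this this old X => this this old R   [X → R]
this this old R => this this old this R   [R → this R]
this this old this R => this this old this this   [R → this]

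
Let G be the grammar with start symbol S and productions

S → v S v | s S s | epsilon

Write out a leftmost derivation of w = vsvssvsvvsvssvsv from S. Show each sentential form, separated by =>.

S => vSv => vsSsv => vsvSvsv => vsvsSsvsv => vsvssSssvsv => vsvssvSvssvsv => vsvssvsSsvssvsv => vsvssvsvSvsvssvsv => vsvssvsvvsvssvsv

S => vSv   [S → v S v]
vSv => vsSsv   [S → s S s]
vsSsv => vsvSvsv   [S → v S v]
vsvSvsv => vsvsSsvsv   [S → s S s]
vsvsSsvsv => vsvssSssvsv   [S → s S s]
vsvssSssvsv => vsvssvSvssvsv   [S → v S v]
vsvssvSvssvsv => vsvssvsSsvssvsv   [S → s S s]
vsvssvsSsvssvsv => vsvssvsvSvsvssvsv   [S → v S v]
vsvssvsvSvsvssvsv => vsvssvsvvsvssvsv   [S → epsilon]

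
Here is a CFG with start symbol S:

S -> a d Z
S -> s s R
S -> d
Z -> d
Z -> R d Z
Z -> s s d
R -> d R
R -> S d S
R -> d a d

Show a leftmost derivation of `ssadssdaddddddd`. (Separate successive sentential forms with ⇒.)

S ⇒ ssR ⇒ ssSdS ⇒ ssadZdS ⇒ ssadRdZdS ⇒ ssadSdSdZdS ⇒ ssadssRdSdZdS ⇒ ssadssdaddSdZdS ⇒ ssadssdaddddZdS ⇒ ssadssdaddddddS ⇒ ssadssdaddddddd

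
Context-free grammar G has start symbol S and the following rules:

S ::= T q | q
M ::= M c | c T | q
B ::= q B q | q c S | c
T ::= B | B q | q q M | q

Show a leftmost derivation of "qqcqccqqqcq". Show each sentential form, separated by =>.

S => Tq   [S ::= T q]
Tq => qqMq   [T ::= q q M]
qqMq => qqMcq   [M ::= M c]
qqMcq => qqcTcq   [M ::= c T]
qqcTcq => qqcBqcq   [T ::= B q]
qqcBqcq => qqcqcSqcq   [B ::= q c S]
qqcqcSqcq => qqcqcTqqcq   [S ::= T q]
qqcqcTqqcq => qqcqcBqqqcq   [T ::= B q]
qqcqcBqqqcq => qqcqccqqqcq   [B ::= c]

S => Tq => qqMq => qqMcq => qqcTcq => qqcBqcq => qqcqcSqcq => qqcqcTqqcq => qqcqcBqqqcq => qqcqccqqqcq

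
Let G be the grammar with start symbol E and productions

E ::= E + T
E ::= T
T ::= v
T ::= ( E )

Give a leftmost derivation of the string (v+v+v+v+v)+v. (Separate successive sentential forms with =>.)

E => E+T   [E ::= E + T]
E+T => T+T   [E ::= T]
T+T => (E)+T   [T ::= ( E )]
(E)+T => (E+T)+T   [E ::= E + T]
(E+T)+T => (E+T+T)+T   [E ::= E + T]
(E+T+T)+T => (E+T+T+T)+T   [E ::= E + T]
(E+T+T+T)+T => (E+T+T+T+T)+T   [E ::= E + T]
(E+T+T+T+T)+T => (T+T+T+T+T)+T   [E ::= T]
(T+T+T+T+T)+T => (v+T+T+T+T)+T   [T ::= v]
(v+T+T+T+T)+T => (v+v+T+T+T)+T   [T ::= v]
(v+v+T+T+T)+T => (v+v+v+T+T)+T   [T ::= v]
(v+v+v+T+T)+T => (v+v+v+v+T)+T   [T ::= v]
(v+v+v+v+T)+T => (v+v+v+v+v)+T   [T ::= v]
(v+v+v+v+v)+T => (v+v+v+v+v)+v   [T ::= v]

E=>E+T=>T+T=>(E)+T=>(E+T)+T=>(E+T+T)+T=>(E+T+T+T)+T=>(E+T+T+T+T)+T=>(T+T+T+T+T)+T=>(v+T+T+T+T)+T=>(v+v+T+T+T)+T=>(v+v+v+T+T)+T=>(v+v+v+v+T)+T=>(v+v+v+v+v)+T=>(v+v+v+v+v)+v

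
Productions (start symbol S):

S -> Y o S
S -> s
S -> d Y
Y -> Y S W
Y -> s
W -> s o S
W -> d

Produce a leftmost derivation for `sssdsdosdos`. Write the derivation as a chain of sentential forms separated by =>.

S=>YoS=>YSWoS=>sSWoS=>sYoSWoS=>sYSWoSWoS=>sYSWSWoSWoS=>ssSWSWoSWoS=>sssWSWoSWoS=>sssdSWoSWoS=>sssdsWoSWoS=>sssdsdoSWoS=>sssdsdosWoS=>sssdsdosdoS=>sssdsdosdos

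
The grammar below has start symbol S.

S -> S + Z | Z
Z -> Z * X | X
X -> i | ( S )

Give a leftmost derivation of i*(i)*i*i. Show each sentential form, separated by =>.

S => Z   [S -> Z]
Z => Z*X   [Z -> Z * X]
Z*X => Z*X*X   [Z -> Z * X]
Z*X*X => Z*X*X*X   [Z -> Z * X]
Z*X*X*X => X*X*X*X   [Z -> X]
X*X*X*X => i*X*X*X   [X -> i]
i*X*X*X => i*(S)*X*X   [X -> ( S )]
i*(S)*X*X => i*(Z)*X*X   [S -> Z]
i*(Z)*X*X => i*(X)*X*X   [Z -> X]
i*(X)*X*X => i*(i)*X*X   [X -> i]
i*(i)*X*X => i*(i)*i*X   [X -> i]
i*(i)*i*X => i*(i)*i*i   [X -> i]

S => Z => Z*X => Z*X*X => Z*X*X*X => X*X*X*X => i*X*X*X => i*(S)*X*X => i*(Z)*X*X => i*(X)*X*X => i*(i)*X*X => i*(i)*i*X => i*(i)*i*i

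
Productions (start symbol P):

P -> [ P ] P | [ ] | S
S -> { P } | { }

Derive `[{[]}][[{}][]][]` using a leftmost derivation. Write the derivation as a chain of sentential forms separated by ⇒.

P ⇒ [P]P   [P -> [ P ] P]
[P]P ⇒ [S]P   [P -> S]
[S]P ⇒ [{P}]P   [S -> { P }]
[{P}]P ⇒ [{[]}]P   [P -> [ ]]
[{[]}]P ⇒ [{[]}][P]P   [P -> [ P ] P]
[{[]}][P]P ⇒ [{[]}][[P]P]P   [P -> [ P ] P]
[{[]}][[P]P]P ⇒ [{[]}][[S]P]P   [P -> S]
[{[]}][[S]P]P ⇒ [{[]}][[{}]P]P   [S -> { }]
[{[]}][[{}]P]P ⇒ [{[]}][[{}][]]P   [P -> [ ]]
[{[]}][[{}][]]P ⇒ [{[]}][[{}][]][]   [P -> [ ]]

P⇒[P]P⇒[S]P⇒[{P}]P⇒[{[]}]P⇒[{[]}][P]P⇒[{[]}][[P]P]P⇒[{[]}][[S]P]P⇒[{[]}][[{}]P]P⇒[{[]}][[{}][]]P⇒[{[]}][[{}][]][]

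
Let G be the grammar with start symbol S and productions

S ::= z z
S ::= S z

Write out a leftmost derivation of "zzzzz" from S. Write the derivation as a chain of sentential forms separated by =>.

S => Sz   [S ::= S z]
Sz => Szz   [S ::= S z]
Szz => Szzz   [S ::= S z]
Szzz => zzzzz   [S ::= z z]

S => Sz => Szz => Szzz => zzzzz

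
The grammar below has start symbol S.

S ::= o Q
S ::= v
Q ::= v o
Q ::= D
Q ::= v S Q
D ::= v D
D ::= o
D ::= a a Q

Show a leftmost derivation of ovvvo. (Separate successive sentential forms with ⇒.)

S⇒oQ⇒ovSQ⇒ovvQ⇒ovvvo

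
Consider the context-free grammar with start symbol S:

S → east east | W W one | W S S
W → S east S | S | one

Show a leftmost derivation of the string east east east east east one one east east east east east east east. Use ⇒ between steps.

S ⇒ W S S ⇒ S east S S S ⇒ W W one east S S S ⇒ S east S W one east S S S ⇒ east east east S W one east S S S ⇒ east east east east east W one east S S S ⇒ east east east east east one one east S S S ⇒ east east east east east one one east east east S S ⇒ east east east east east one one east east east east east S ⇒ east east east east east one one east east east east east east east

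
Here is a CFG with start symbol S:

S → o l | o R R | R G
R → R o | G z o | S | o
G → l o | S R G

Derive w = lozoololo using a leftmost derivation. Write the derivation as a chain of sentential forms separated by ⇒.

S ⇒ RG ⇒ GzoG ⇒ lozoG ⇒ lozoSRG ⇒ lozoolRG ⇒ lozooloG ⇒ lozoololo

S ⇒ RG   [S → R G]
RG ⇒ GzoG   [R → G z o]
GzoG ⇒ lozoG   [G → l o]
lozoG ⇒ lozoSRG   [G → S R G]
lozoSRG ⇒ lozoolRG   [S → o l]
lozoolRG ⇒ lozooloG   [R → o]
lozooloG ⇒ lozoololo   [G → l o]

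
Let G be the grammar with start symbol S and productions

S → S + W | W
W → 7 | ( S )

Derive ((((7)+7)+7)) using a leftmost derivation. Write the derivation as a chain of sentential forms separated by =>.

S=>W=>(S)=>(W)=>((S))=>((S+W))=>((W+W))=>(((S)+W))=>(((S+W)+W))=>(((W+W)+W))=>((((S)+W)+W))=>((((W)+W)+W))=>((((7)+W)+W))=>((((7)+7)+W))=>((((7)+7)+7))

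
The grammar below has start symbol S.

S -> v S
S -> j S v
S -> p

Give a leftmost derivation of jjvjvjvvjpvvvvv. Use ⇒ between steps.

S ⇒ jSv   [S -> j S v]
jSv ⇒ jjSvv   [S -> j S v]
jjSvv ⇒ jjvSvv   [S -> v S]
jjvSvv ⇒ jjvjSvvv   [S -> j S v]
jjvjSvvv ⇒ jjvjvSvvv   [S -> v S]
jjvjvSvvv ⇒ jjvjvjSvvvv   [S -> j S v]
jjvjvjSvvvv ⇒ jjvjvjvSvvvv   [S -> v S]
jjvjvjvSvvvv ⇒ jjvjvjvvSvvvv   [S -> v S]
jjvjvjvvSvvvv ⇒ jjvjvjvvjSvvvvv   [S -> j S v]
jjvjvjvvjSvvvvv ⇒ jjvjvjvvjpvvvvv   [S -> p]

S ⇒ jSv ⇒ jjSvv ⇒ jjvSvv ⇒ jjvjSvvv ⇒ jjvjvSvvv ⇒ jjvjvjSvvvv ⇒ jjvjvjvSvvvv ⇒ jjvjvjvvSvvvv ⇒ jjvjvjvvjSvvvvv ⇒ jjvjvjvvjpvvvvv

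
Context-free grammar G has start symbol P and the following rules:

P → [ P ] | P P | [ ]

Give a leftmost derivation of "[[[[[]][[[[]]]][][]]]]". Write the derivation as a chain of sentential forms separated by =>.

P => [P] => [[P]] => [[[P]]] => [[[PP]]] => [[[PPP]]] => [[[PPPP]]] => [[[[P]PPP]]] => [[[[[]]PPP]]] => [[[[[]][P]PP]]] => [[[[[]][[P]]PP]]] => [[[[[]][[[P]]]PP]]] => [[[[[]][[[[]]]]PP]]] => [[[[[]][[[[]]]][]P]]] => [[[[[]][[[[]]]][][]]]]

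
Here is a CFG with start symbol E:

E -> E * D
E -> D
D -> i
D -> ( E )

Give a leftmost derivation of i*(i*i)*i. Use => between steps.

E => E*D => E*D*D => D*D*D => i*D*D => i*(E)*D => i*(E*D)*D => i*(D*D)*D => i*(i*D)*D => i*(i*i)*D => i*(i*i)*i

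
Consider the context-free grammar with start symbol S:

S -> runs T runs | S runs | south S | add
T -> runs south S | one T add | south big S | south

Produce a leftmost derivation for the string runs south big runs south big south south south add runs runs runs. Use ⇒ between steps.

S ⇒ S runs ⇒ runs T runs runs ⇒ runs south big S runs runs ⇒ runs south big runs T runs runs runs ⇒ runs south big runs south big S runs runs runs ⇒ runs south big runs south big south S runs runs runs ⇒ runs south big runs south big south south S runs runs runs ⇒ runs south big runs south big south south south S runs runs runs ⇒ runs south big runs south big south south south add runs runs runs

S ⇒ S runs   [S -> S runs]
S runs ⇒ runs T runs runs   [S -> runs T runs]
runs T runs runs ⇒ runs south big S runs runs   [T -> south big S]
runs south big S runs runs ⇒ runs south big runs T runs runs runs   [S -> runs T runs]
runs south big runs T runs runs runs ⇒ runs south big runs south big S runs runs runs   [T -> south big S]
runs south big runs south big S runs runs runs ⇒ runs south big runs south big south S runs runs runs   [S -> south S]
runs south big runs south big south S runs runs runs ⇒ runs south big runs south big south south S runs runs runs   [S -> south S]
runs south big runs south big south south S runs runs runs ⇒ runs south big runs south big south south south S runs runs runs   [S -> south S]
runs south big runs south big south south south S runs runs runs ⇒ runs south big runs south big south south south add runs runs runs   [S -> add]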